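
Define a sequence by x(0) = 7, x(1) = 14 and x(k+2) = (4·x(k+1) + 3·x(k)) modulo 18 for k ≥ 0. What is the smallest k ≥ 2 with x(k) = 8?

3

Listing terms: x(0) = 7, x(1) = 14, x(2) = 5, x(3) = 8, x(4) = 11, x(5) = 14, x(6) = 17, x(7) = 2, x(8) = 5, x(9) = 8.
Since (x(8), x(9)) = (x(2), x(3)) = (5, 8) (two consecutive terms determine the rest), the sequence is eventually periodic: after a pre-period of length 2 it cycles with period 6.
The value 8 first appears (with k ≥ 2) at x(3).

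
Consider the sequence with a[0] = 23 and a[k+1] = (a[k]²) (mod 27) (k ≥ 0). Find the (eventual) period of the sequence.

Computing terms: a[0] = 23, a[1] = 16, a[2] = 13, a[3] = 7, a[4] = 22, a[5] = 25, a[6] = 4, a[7] = 16.
Since a[7] = a[1] = 16, the sequence is eventually periodic: after a pre-period of length 1 it cycles with period 6.

6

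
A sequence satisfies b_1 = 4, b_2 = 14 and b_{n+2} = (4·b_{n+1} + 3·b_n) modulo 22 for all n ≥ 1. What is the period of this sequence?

40

b_1 = 4,  b_2 = 14,  b_3 = 2,  b_4 = 6,  b_5 = 8,  b_6 = 6,  b_7 = 4,  b_8 = 12,  b_9 = 16,  b_{10} = 12,  b_{11} = 8,  b_{12} = 2,  b_{13} = 10,  b_{14} = 2,  b_{15} = 16,  b_{16} = 4,  b_{17} = 20,  b_{18} = 4,  b_{19} = 10,  b_{20} = 8,  b_{21} = 18,  b_{22} = 8,  b_{23} = 20,  b_{24} = 16,  b_{25} = 14,  b_{26} = 16,  b_{27} = 18,  b_{28} = 10,  b_{29} = 6,  b_{30} = 10,  b_{31} = 14,  b_{32} = 20,  b_{33} = 12,  b_{34} = 20,  b_{35} = 6,  b_{36} = 18,  b_{37} = 2,  b_{38} = 18,  b_{39} = 12,  b_{40} = 14,  b_{41} = 4,  b_{42} = 14.
The sequence repeats with period 40.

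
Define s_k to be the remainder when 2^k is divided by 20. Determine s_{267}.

8

Listing terms: s_0 = 1; s_1 = 2; s_2 = 4; s_3 = 8; s_4 = 16; s_5 = 12; s_6 = 4.
Since s_6 = s_2 = 4, the sequence is eventually periodic: after a pre-period of length 2 it cycles with period 4.
For k ≥ 2, s_k depends only on (k - 2) mod 4. (267 - 2) mod 4 = 1, so s_{267} = s_3 = 8.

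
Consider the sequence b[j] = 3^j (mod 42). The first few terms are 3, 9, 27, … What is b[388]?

39

Listing terms: b[1] = 3,  b[2] = 9,  b[3] = 27,  b[4] = 39,  b[5] = 33,  b[6] = 15,  b[7] = 3.
Since b[7] = b[1] = 3, the sequence is periodic with period 6.
So b[388] = b[1 + ((388-1) mod 6)] = b[4] = 39.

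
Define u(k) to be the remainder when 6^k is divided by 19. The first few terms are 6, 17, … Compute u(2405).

17

We have u(1) = 6,  u(2) = 17,  u(3) = 7,  u(4) = 4,  u(5) = 5,  u(6) = 11,  u(7) = 9,  u(8) = 16,  u(9) = 1,  u(10) = 6.
The sequence repeats with period 9.
(2405 - 1) mod 9 = 1, so u(2405) = u(2) = 17.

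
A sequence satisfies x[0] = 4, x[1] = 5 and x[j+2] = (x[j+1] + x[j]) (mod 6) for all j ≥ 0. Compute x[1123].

Computing terms: x[0] = 4,  x[1] = 5,  x[2] = 3,  x[3] = 2,  x[4] = 5,  x[5] = 1,  x[6] = 0,  x[7] = 1,  x[8] = 1,  x[9] = 2,  x[10] = 3,  x[11] = 5,  x[12] = 2,  x[13] = 1,  x[14] = 3,  x[15] = 4,  x[16] = 1,  x[17] = 5,  x[18] = 0,  x[19] = 5,  x[20] = 5,  x[21] = 4,  x[22] = 3,  x[23] = 1,  x[24] = 4,  x[25] = 5.
The sequence repeats with period 24.
So x[1123] = x[0 + ((1123-0) mod 24)] = x[19] = 5.

5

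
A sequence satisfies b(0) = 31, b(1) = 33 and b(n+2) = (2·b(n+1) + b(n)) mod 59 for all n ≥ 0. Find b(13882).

38

We have b(0) = 31, b(1) = 33, b(2) = 38, b(3) = 50, b(4) = 20, b(5) = 31, b(6) = 23, b(7) = 18, b(8) = 0, b(9) = 18, b(10) = 36, b(11) = 31, b(12) = 39, b(13) = 50, b(14) = 21, b(15) = 33, b(16) = 28, b(17) = 30, b(18) = 29, b(19) = 29, b(20) = 28, b(21) = 26, b(22) = 21, b(23) = 9, b(24) = 39, b(25) = 28, b(26) = 36, b(27) = 41, b(28) = 0, b(29) = 41, b(30) = 23, b(31) = 28, b(32) = 20, b(33) = 9, b(34) = 38, b(35) = 26, b(36) = 31, b(37) = 29, b(38) = 30, b(39) = 30, b(40) = 31, b(41) = 33.
The sequence repeats with period 40.
(13882 - 0) mod 40 = 2, so b(13882) = b(2) = 38.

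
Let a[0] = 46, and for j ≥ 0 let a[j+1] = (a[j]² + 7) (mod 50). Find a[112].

Listing terms: a[0] = 46, a[1] = 23, a[2] = 36, a[3] = 3, a[4] = 16, a[5] = 13, a[6] = 26, a[7] = 33, a[8] = 46.
The sequence repeats with period 8.
(112 - 0) mod 8 = 0, so a[112] = a[0] = 46.

46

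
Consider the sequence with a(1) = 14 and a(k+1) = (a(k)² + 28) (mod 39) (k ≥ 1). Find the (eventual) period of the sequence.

4

Listing terms: a(1) = 14,  a(2) = 29,  a(3) = 11,  a(4) = 32,  a(5) = 38,  a(6) = 29.
Since a(6) = a(2) = 29, the sequence is eventually periodic: after a pre-period of length 1 it cycles with period 4.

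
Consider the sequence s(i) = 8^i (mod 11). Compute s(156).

We have s(0) = 1, s(1) = 8, s(2) = 9, s(3) = 6, s(4) = 4, s(5) = 10, s(6) = 3, s(7) = 2, s(8) = 5, s(9) = 7, s(10) = 1.
The sequence repeats with period 10.
(156 - 0) mod 10 = 6, so s(156) = s(6) = 3.

3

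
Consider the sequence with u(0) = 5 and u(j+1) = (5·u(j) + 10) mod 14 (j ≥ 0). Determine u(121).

Listing terms: u(0) = 5; u(1) = 7; u(2) = 3; u(3) = 11; u(4) = 9; u(5) = 13; u(6) = 5.
Since u(6) = u(0) = 5, the sequence is periodic with period 6.
(121 - 0) mod 6 = 1, so u(121) = u(1) = 7.

7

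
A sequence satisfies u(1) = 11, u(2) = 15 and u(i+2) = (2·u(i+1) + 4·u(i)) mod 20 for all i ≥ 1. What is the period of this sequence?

5

We have u(1) = 11; u(2) = 15; u(3) = 14; u(4) = 8; u(5) = 12; u(6) = 16; u(7) = 0; u(8) = 4; u(9) = 8; u(10) = 12.
Since (u(9), u(10)) = (u(4), u(5)) = (8, 12) (two consecutive terms determine the rest), the sequence is eventually periodic: after a pre-period of length 3 it cycles with period 5.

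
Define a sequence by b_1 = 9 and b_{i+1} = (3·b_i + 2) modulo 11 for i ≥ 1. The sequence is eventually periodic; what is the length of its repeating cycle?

Computing terms: b_1 = 9, b_2 = 7, b_3 = 1, b_4 = 5, b_5 = 6, b_6 = 9.
Since b_6 = b_1 = 9, the sequence is periodic with period 5.

5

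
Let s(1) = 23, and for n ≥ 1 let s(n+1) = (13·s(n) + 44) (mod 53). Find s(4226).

Listing terms: s(1) = 23; s(2) = 25; s(3) = 51; s(4) = 18; s(5) = 13; s(6) = 1; s(7) = 4; s(8) = 43; s(9) = 20; s(10) = 39; s(11) = 21; s(12) = 52; s(13) = 31; s(14) = 23.
The sequence repeats with period 13.
(4226 - 1) mod 13 = 0, so s(4226) = s(1) = 23.

23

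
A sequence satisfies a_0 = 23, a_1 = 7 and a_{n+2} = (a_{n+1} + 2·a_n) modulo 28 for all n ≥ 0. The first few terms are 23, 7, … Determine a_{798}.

Computing terms: a_0 = 23, a_1 = 7, a_2 = 25, a_3 = 11, a_4 = 5, a_5 = 27, a_6 = 9, a_7 = 7, a_8 = 25.
Since (a_7, a_8) = (a_1, a_2) = (7, 25) (two consecutive terms determine the rest), the sequence is eventually periodic: after a pre-period of length 1 it cycles with period 6.
For n ≥ 1, a_n depends only on (n - 1) mod 6. (798 - 1) mod 6 = 5, so a_{798} = a_6 = 9.

9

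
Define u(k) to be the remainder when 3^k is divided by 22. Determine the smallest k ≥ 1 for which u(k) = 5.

Computing terms: u(0) = 1, u(1) = 3, u(2) = 9, u(3) = 5, u(4) = 15, u(5) = 1.
The sequence repeats with period 5.
The value 5 first appears (with k ≥ 1) at u(3).

3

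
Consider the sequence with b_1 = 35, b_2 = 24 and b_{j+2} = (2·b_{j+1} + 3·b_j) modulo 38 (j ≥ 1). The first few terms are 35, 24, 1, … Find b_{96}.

30

Computing terms: b_1 = 35; b_2 = 24; b_3 = 1; b_4 = 36; b_5 = 37; b_6 = 30; b_7 = 19; b_8 = 14; b_9 = 9; b_{10} = 22; b_{11} = 33; b_{12} = 18; b_{13} = 21; b_{14} = 20; b_{15} = 27; b_{16} = 0; b_{17} = 5; b_{18} = 10; b_{19} = 35; b_{20} = 24.
Since (b_{19}, b_{20}) = (b_1, b_2) = (35, 24) (two consecutive terms determine the rest), the sequence is periodic with period 18.
(96 - 1) mod 18 = 5, so b_{96} = b_6 = 30.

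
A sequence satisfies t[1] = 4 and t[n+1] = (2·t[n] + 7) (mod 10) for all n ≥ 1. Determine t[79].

Computing terms: t[1] = 4; t[2] = 5; t[3] = 7; t[4] = 1; t[5] = 9; t[6] = 5.
Since t[6] = t[2] = 5, the sequence is eventually periodic: after a pre-period of length 1 it cycles with period 4.
For n ≥ 2, t[n] depends only on (n - 2) mod 4. (79 - 2) mod 4 = 1, so t[79] = t[3] = 7.

7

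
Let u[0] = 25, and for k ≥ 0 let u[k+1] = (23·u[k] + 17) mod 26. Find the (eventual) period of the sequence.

6

u[0] = 25, u[1] = 20, u[2] = 9, u[3] = 16, u[4] = 21, u[5] = 6, u[6] = 25.
The sequence repeats with period 6.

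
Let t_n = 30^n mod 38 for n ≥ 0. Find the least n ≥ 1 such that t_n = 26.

2

Computing terms: t_0 = 1; t_1 = 30; t_2 = 26; t_3 = 20; t_4 = 30.
Since t_4 = t_1 = 30, the sequence is eventually periodic: after a pre-period of length 1 it cycles with period 3.
The value 26 first appears (with n ≥ 1) at t_2.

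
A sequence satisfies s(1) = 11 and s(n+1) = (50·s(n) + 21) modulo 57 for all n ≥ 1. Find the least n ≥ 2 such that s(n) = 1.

We have s(1) = 11; s(2) = 1; s(3) = 14; s(4) = 37; s(5) = 47; s(6) = 34; s(7) = 11.
Since s(7) = s(1) = 11, the sequence is periodic with period 6.
The value 1 first appears (with n ≥ 2) at s(2).

2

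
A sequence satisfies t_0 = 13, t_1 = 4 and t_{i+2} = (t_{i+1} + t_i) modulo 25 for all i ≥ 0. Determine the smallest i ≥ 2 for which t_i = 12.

Computing terms: t_0 = 13, t_1 = 4, t_2 = 17, t_3 = 21, t_4 = 13, t_5 = 9, t_6 = 22, t_7 = 6, t_8 = 3, t_9 = 9, t_{10} = 12, t_{11} = 21, t_{12} = 8, t_{13} = 4, t_{14} = 12, t_{15} = 16, t_{16} = 3, t_{17} = 19, t_{18} = 22, t_{19} = 16, t_{20} = 13, t_{21} = 4.
The sequence repeats with period 20.
The value 12 first appears (with i ≥ 2) at t_{10}.

10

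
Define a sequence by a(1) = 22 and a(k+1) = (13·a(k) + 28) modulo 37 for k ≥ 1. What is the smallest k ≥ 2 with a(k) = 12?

We have a(1) = 22,  a(2) = 18,  a(3) = 3,  a(4) = 30,  a(5) = 11,  a(6) = 23,  a(7) = 31,  a(8) = 24,  a(9) = 7,  a(10) = 8,  a(11) = 21,  a(12) = 5,  a(13) = 19,  a(14) = 16,  a(15) = 14,  a(16) = 25,  a(17) = 20,  a(18) = 29,  a(19) = 35,  a(20) = 2,  a(21) = 17,  a(22) = 27,  a(23) = 9,  a(24) = 34,  a(25) = 26,  a(26) = 33,  a(27) = 13,  a(28) = 12,  a(29) = 36,  a(30) = 15,  a(31) = 1,  a(32) = 4,  a(33) = 6,  a(34) = 32,  a(35) = 0,  a(36) = 28,  a(37) = 22.
The sequence repeats with period 36.
The value 12 first appears (with k ≥ 2) at a(28).

28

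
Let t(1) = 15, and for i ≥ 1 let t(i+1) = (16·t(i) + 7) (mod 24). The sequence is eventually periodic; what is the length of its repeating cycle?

3

We have t(1) = 15, t(2) = 7, t(3) = 23, t(4) = 15.
The sequence repeats with period 3.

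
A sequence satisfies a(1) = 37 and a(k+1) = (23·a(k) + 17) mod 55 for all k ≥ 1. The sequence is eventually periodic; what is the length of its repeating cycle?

44

Listing terms: a(1) = 37, a(2) = 43, a(3) = 16, a(4) = 0, a(5) = 17, a(6) = 23, a(7) = 51, a(8) = 35, a(9) = 52, a(10) = 3, a(11) = 31, a(12) = 15, a(13) = 32, a(14) = 38, a(15) = 11, a(16) = 50, a(17) = 12, a(18) = 18, a(19) = 46, a(20) = 30, a(21) = 47, a(22) = 53, a(23) = 26, a(24) = 10, a(25) = 27, a(26) = 33, a(27) = 6, a(28) = 45, a(29) = 7, a(30) = 13, a(31) = 41, a(32) = 25, a(33) = 42, a(34) = 48, a(35) = 21, a(36) = 5, a(37) = 22, a(38) = 28, a(39) = 1, a(40) = 40, a(41) = 2, a(42) = 8, a(43) = 36, a(44) = 20, a(45) = 37.
Since a(45) = a(1) = 37, the sequence is periodic with period 44.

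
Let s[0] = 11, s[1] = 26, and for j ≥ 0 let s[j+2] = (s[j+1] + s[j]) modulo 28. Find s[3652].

16

s[0] = 11, s[1] = 26, s[2] = 9, s[3] = 7, s[4] = 16, s[5] = 23, s[6] = 11, s[7] = 6, s[8] = 17, s[9] = 23, s[10] = 12, s[11] = 7, s[12] = 19, s[13] = 26, s[14] = 17, s[15] = 15, s[16] = 4, s[17] = 19, s[18] = 23, s[19] = 14, s[20] = 9, s[21] = 23, s[22] = 4, s[23] = 27, s[24] = 3, s[25] = 2, s[26] = 5, s[27] = 7, s[28] = 12, s[29] = 19, s[30] = 3, s[31] = 22, s[32] = 25, s[33] = 19, s[34] = 16, s[35] = 7, s[36] = 23, s[37] = 2, s[38] = 25, s[39] = 27, s[40] = 24, s[41] = 23, s[42] = 19, s[43] = 14, s[44] = 5, s[45] = 19, s[46] = 24, s[47] = 15, s[48] = 11, s[49] = 26.
Since (s[48], s[49]) = (s[0], s[1]) = (11, 26) (two consecutive terms determine the rest), the sequence is periodic with period 48.
So s[3652] = s[0 + ((3652-0) mod 48)] = s[4] = 16.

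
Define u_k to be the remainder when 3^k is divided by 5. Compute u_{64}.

Listing terms: u_1 = 3, u_2 = 4, u_3 = 2, u_4 = 1, u_5 = 3.
Since u_5 = u_1 = 3, the sequence is periodic with period 4.
So u_{64} = u_{1 + ((64-1) mod 4)} = u_4 = 1.

1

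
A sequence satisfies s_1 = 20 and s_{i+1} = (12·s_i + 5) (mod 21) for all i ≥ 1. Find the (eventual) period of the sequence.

6

Computing terms: s_1 = 20; s_2 = 14; s_3 = 5; s_4 = 2; s_5 = 8; s_6 = 17; s_7 = 20.
The sequence repeats with period 6.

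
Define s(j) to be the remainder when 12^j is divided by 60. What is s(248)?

36

Listing terms: s(1) = 12; s(2) = 24; s(3) = 48; s(4) = 36; s(5) = 12.
Since s(5) = s(1) = 12, the sequence is periodic with period 4.
(248 - 1) mod 4 = 3, so s(248) = s(4) = 36.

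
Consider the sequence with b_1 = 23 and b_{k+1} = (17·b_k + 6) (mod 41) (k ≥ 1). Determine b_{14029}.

We have b_1 = 23; b_2 = 28; b_3 = 31; b_4 = 0; b_5 = 6; b_6 = 26; b_7 = 38; b_8 = 37; b_9 = 20; b_{10} = 18; b_{11} = 25; b_{12} = 21; b_{13} = 35; b_{14} = 27; b_{15} = 14; b_{16} = 39; b_{17} = 13; b_{18} = 22; b_{19} = 11; b_{20} = 29; b_{21} = 7; b_{22} = 2; b_{23} = 40; b_{24} = 30; b_{25} = 24; b_{26} = 4; b_{27} = 33; b_{28} = 34; b_{29} = 10; b_{30} = 12; b_{31} = 5; b_{32} = 9; b_{33} = 36; b_{34} = 3; b_{35} = 16; b_{36} = 32; b_{37} = 17; b_{38} = 8; b_{39} = 19; b_{40} = 1; b_{41} = 23.
Since b_{41} = b_1 = 23, the sequence is periodic with period 40.
So b_{14029} = b_{1 + ((14029-1) mod 40)} = b_{29} = 10.

10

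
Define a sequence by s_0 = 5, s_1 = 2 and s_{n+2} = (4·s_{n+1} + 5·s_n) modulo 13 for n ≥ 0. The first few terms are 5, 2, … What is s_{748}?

5

We have s_0 = 5,  s_1 = 2,  s_2 = 7,  s_3 = 12,  s_4 = 5,  s_5 = 2.
The sequence repeats with period 4.
So s_{748} = s_{0 + ((748-0) mod 4)} = s_0 = 5.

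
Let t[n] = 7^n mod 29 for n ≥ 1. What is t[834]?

7

We have t[1] = 7, t[2] = 20, t[3] = 24, t[4] = 23, t[5] = 16, t[6] = 25, t[7] = 1, t[8] = 7.
The sequence repeats with period 7.
(834 - 1) mod 7 = 0, so t[834] = t[1] = 7.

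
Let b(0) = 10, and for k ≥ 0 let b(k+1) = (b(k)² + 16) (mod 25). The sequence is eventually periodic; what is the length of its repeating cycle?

3

Computing terms: b(0) = 10,  b(1) = 16,  b(2) = 22,  b(3) = 0,  b(4) = 16.
Since b(4) = b(1) = 16, the sequence is eventually periodic: after a pre-period of length 1 it cycles with period 3.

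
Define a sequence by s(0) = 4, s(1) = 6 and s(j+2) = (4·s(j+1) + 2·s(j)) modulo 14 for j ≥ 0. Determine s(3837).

Computing terms: s(0) = 4,  s(1) = 6,  s(2) = 4,  s(3) = 0,  s(4) = 8,  s(5) = 4,  s(6) = 4,  s(7) = 10,  s(8) = 6,  s(9) = 2,  s(10) = 6,  s(11) = 0,  s(12) = 12,  s(13) = 6,  s(14) = 6,  s(15) = 8,  s(16) = 2,  s(17) = 10,  s(18) = 2,  s(19) = 0,  s(20) = 4,  s(21) = 2,  s(22) = 2,  s(23) = 12,  s(24) = 10,  s(25) = 8,  s(26) = 10,  s(27) = 0,  s(28) = 6,  s(29) = 10,  s(30) = 10,  s(31) = 4,  s(32) = 8,  s(33) = 12,  s(34) = 8,  s(35) = 0,  s(36) = 2,  s(37) = 8,  s(38) = 8,  s(39) = 6,  s(40) = 12,  s(41) = 4,  s(42) = 12,  s(43) = 0,  s(44) = 10,  s(45) = 12,  s(46) = 12,  s(47) = 2,  s(48) = 4,  s(49) = 6.
The sequence repeats with period 48.
So s(3837) = s(0 + ((3837-0) mod 48)) = s(45) = 12.

12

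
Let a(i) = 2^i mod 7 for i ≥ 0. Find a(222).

Listing terms: a(0) = 1,  a(1) = 2,  a(2) = 4,  a(3) = 1.
Since a(3) = a(0) = 1, the sequence is periodic with period 3.
So a(222) = a(0 + ((222-0) mod 3)) = a(0) = 1.

1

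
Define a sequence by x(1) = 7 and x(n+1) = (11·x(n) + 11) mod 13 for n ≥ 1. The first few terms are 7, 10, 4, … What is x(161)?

Listing terms: x(1) = 7, x(2) = 10, x(3) = 4, x(4) = 3, x(5) = 5, x(6) = 1, x(7) = 9, x(8) = 6, x(9) = 12, x(10) = 0, x(11) = 11, x(12) = 2, x(13) = 7.
Since x(13) = x(1) = 7, the sequence is periodic with period 12.
(161 - 1) mod 12 = 4, so x(161) = x(5) = 5.

5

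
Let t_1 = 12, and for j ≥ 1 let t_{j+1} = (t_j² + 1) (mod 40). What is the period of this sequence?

t_1 = 12, t_2 = 25, t_3 = 26, t_4 = 37, t_5 = 10, t_6 = 21, t_7 = 2, t_8 = 5, t_9 = 26.
Since t_9 = t_3 = 26, the sequence is eventually periodic: after a pre-period of length 2 it cycles with period 6.

6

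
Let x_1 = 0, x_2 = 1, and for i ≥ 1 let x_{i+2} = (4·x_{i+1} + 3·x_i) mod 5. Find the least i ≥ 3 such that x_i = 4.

3

x_1 = 0; x_2 = 1; x_3 = 4; x_4 = 4; x_5 = 3; x_6 = 4; x_7 = 0; x_8 = 2; x_9 = 3; x_{10} = 3; x_{11} = 1; x_{12} = 3; x_{13} = 0; x_{14} = 4; x_{15} = 1; x_{16} = 1; x_{17} = 2; x_{18} = 1; x_{19} = 0; x_{20} = 3; x_{21} = 2; x_{22} = 2; x_{23} = 4; x_{24} = 2; x_{25} = 0; x_{26} = 1.
Since (x_{25}, x_{26}) = (x_1, x_2) = (0, 1) (two consecutive terms determine the rest), the sequence is periodic with period 24.
The value 4 first appears (with i ≥ 3) at x_3.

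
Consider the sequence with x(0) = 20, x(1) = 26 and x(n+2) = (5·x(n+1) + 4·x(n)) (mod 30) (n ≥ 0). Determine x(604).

10

We have x(0) = 20; x(1) = 26; x(2) = 0; x(3) = 14; x(4) = 10; x(5) = 16; x(6) = 0; x(7) = 4; x(8) = 20; x(9) = 26.
The sequence repeats with period 8.
(604 - 0) mod 8 = 4, so x(604) = x(4) = 10.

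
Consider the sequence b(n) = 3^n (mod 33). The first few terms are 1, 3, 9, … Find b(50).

Listing terms: b(0) = 1; b(1) = 3; b(2) = 9; b(3) = 27; b(4) = 15; b(5) = 12; b(6) = 3.
Since b(6) = b(1) = 3, the sequence is eventually periodic: after a pre-period of length 1 it cycles with period 5.
For n ≥ 1, b(n) depends only on (n - 1) mod 5. (50 - 1) mod 5 = 4, so b(50) = b(5) = 12.

12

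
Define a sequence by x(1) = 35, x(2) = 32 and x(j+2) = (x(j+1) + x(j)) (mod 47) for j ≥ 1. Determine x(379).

Computing terms: x(1) = 35; x(2) = 32; x(3) = 20; x(4) = 5; x(5) = 25; x(6) = 30; x(7) = 8; x(8) = 38; x(9) = 46; x(10) = 37; x(11) = 36; x(12) = 26; x(13) = 15; x(14) = 41; x(15) = 9; x(16) = 3; x(17) = 12; x(18) = 15; x(19) = 27; x(20) = 42; x(21) = 22; x(22) = 17; x(23) = 39; x(24) = 9; x(25) = 1; x(26) = 10; x(27) = 11; x(28) = 21; x(29) = 32; x(30) = 6; x(31) = 38; x(32) = 44; x(33) = 35; x(34) = 32.
Since (x(33), x(34)) = (x(1), x(2)) = (35, 32) (two consecutive terms determine the rest), the sequence is periodic with period 32.
So x(379) = x(1 + ((379-1) mod 32)) = x(27) = 11.

11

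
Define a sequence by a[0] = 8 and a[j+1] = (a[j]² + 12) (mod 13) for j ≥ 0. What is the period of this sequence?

a[0] = 8,  a[1] = 11,  a[2] = 3,  a[3] = 8.
The sequence repeats with period 3.

3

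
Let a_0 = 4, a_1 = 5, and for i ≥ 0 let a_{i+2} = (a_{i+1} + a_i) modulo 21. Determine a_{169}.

Listing terms: a_0 = 4,  a_1 = 5,  a_2 = 9,  a_3 = 14,  a_4 = 2,  a_5 = 16,  a_6 = 18,  a_7 = 13,  a_8 = 10,  a_9 = 2,  a_{10} = 12,  a_{11} = 14,  a_{12} = 5,  a_{13} = 19,  a_{14} = 3,  a_{15} = 1,  a_{16} = 4,  a_{17} = 5.
The sequence repeats with period 16.
(169 - 0) mod 16 = 9, so a_{169} = a_9 = 2.

2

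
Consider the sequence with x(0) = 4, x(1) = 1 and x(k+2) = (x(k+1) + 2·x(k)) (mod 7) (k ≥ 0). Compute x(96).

4

Computing terms: x(0) = 4; x(1) = 1; x(2) = 2; x(3) = 4; x(4) = 1.
Since (x(3), x(4)) = (x(0), x(1)) = (4, 1) (two consecutive terms determine the rest), the sequence is periodic with period 3.
So x(96) = x(0 + ((96-0) mod 3)) = x(0) = 4.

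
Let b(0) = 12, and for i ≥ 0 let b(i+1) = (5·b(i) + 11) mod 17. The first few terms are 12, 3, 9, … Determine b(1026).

Listing terms: b(0) = 12; b(1) = 3; b(2) = 9; b(3) = 5; b(4) = 2; b(5) = 4; b(6) = 14; b(7) = 13; b(8) = 8; b(9) = 0; b(10) = 11; b(11) = 15; b(12) = 1; b(13) = 16; b(14) = 6; b(15) = 7; b(16) = 12.
Since b(16) = b(0) = 12, the sequence is periodic with period 16.
(1026 - 0) mod 16 = 2, so b(1026) = b(2) = 9.

9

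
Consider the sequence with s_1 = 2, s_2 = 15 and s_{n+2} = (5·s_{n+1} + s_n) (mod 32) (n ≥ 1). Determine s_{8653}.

2

Computing terms: s_1 = 2; s_2 = 15; s_3 = 13; s_4 = 16; s_5 = 29; s_6 = 1; s_7 = 2; s_8 = 11; s_9 = 25; s_{10} = 8; s_{11} = 1; s_{12} = 13; s_{13} = 2; s_{14} = 23; s_{15} = 21; s_{16} = 0; s_{17} = 21; s_{18} = 9; s_{19} = 2; s_{20} = 19; s_{21} = 1; s_{22} = 24; s_{23} = 25; s_{24} = 21; s_{25} = 2; s_{26} = 31; s_{27} = 29; s_{28} = 16; s_{29} = 13; s_{30} = 17; s_{31} = 2; s_{32} = 27; s_{33} = 9; s_{34} = 8; s_{35} = 17; s_{36} = 29; s_{37} = 2; s_{38} = 7; s_{39} = 5; s_{40} = 0; s_{41} = 5; s_{42} = 25; s_{43} = 2; s_{44} = 3; s_{45} = 17; s_{46} = 24; s_{47} = 9; s_{48} = 5; s_{49} = 2; s_{50} = 15.
The sequence repeats with period 48.
So s_{8653} = s_{1 + ((8653-1) mod 48)} = s_{13} = 2.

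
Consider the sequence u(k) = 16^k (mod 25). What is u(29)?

Computing terms: u(1) = 16, u(2) = 6, u(3) = 21, u(4) = 11, u(5) = 1, u(6) = 16.
The sequence repeats with period 5.
(29 - 1) mod 5 = 3, so u(29) = u(4) = 11.

11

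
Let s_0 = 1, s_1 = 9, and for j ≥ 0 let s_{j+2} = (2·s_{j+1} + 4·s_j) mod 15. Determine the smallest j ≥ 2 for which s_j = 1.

We have s_0 = 1, s_1 = 9, s_2 = 7, s_3 = 5, s_4 = 8, s_5 = 6, s_6 = 14, s_7 = 7, s_8 = 10, s_9 = 3, s_{10} = 1, s_{11} = 14, s_{12} = 2, s_{13} = 0, s_{14} = 8, s_{15} = 1, s_{16} = 4, s_{17} = 12, s_{18} = 10, s_{19} = 8, s_{20} = 11, s_{21} = 9, s_{22} = 2, s_{23} = 10, s_{24} = 13, s_{25} = 6, s_{26} = 4, s_{27} = 2, s_{28} = 5, s_{29} = 3, s_{30} = 11, s_{31} = 4, s_{32} = 7, s_{33} = 0, s_{34} = 13, s_{35} = 11, s_{36} = 14, s_{37} = 12, s_{38} = 5, s_{39} = 13, s_{40} = 1, s_{41} = 9.
Since (s_{40}, s_{41}) = (s_0, s_1) = (1, 9) (two consecutive terms determine the rest), the sequence is periodic with period 40.
The value 1 first appears (with j ≥ 2) at s_{10}.

10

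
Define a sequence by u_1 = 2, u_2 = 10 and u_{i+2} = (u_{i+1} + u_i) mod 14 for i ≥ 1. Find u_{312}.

6

We have u_1 = 2,  u_2 = 10,  u_3 = 12,  u_4 = 8,  u_5 = 6,  u_6 = 0,  u_7 = 6,  u_8 = 6,  u_9 = 12,  u_{10} = 4,  u_{11} = 2,  u_{12} = 6,  u_{13} = 8,  u_{14} = 0,  u_{15} = 8,  u_{16} = 8,  u_{17} = 2,  u_{18} = 10.
The sequence repeats with period 16.
So u_{312} = u_{1 + ((312-1) mod 16)} = u_8 = 6.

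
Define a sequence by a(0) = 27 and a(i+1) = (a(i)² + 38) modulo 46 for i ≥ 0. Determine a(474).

23

a(0) = 27; a(1) = 31; a(2) = 33; a(3) = 23; a(4) = 15; a(5) = 33.
Since a(5) = a(2) = 33, the sequence is eventually periodic: after a pre-period of length 2 it cycles with period 3.
For i ≥ 2, a(i) depends only on (i - 2) mod 3. (474 - 2) mod 3 = 1, so a(474) = a(3) = 23.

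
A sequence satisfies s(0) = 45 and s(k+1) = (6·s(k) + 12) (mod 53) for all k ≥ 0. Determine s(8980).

We have s(0) = 45; s(1) = 17; s(2) = 8; s(3) = 7; s(4) = 1; s(5) = 18; s(6) = 14; s(7) = 43; s(8) = 5; s(9) = 42; s(10) = 52; s(11) = 6; s(12) = 48; s(13) = 35; s(14) = 10; s(15) = 19; s(16) = 20; s(17) = 26; s(18) = 9; s(19) = 13; s(20) = 37; s(21) = 22; s(22) = 38; s(23) = 28; s(24) = 21; s(25) = 32; s(26) = 45.
Since s(26) = s(0) = 45, the sequence is periodic with period 26.
So s(8980) = s(0 + ((8980-0) mod 26)) = s(10) = 52.

52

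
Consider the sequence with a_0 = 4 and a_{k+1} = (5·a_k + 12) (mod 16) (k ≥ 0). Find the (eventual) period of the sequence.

a_0 = 4, a_1 = 0, a_2 = 12, a_3 = 8, a_4 = 4.
The sequence repeats with period 4.

4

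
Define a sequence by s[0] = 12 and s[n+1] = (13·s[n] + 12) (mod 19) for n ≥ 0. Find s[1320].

s[0] = 12,  s[1] = 16,  s[2] = 11,  s[3] = 3,  s[4] = 13,  s[5] = 10,  s[6] = 9,  s[7] = 15,  s[8] = 17,  s[9] = 5,  s[10] = 1,  s[11] = 6,  s[12] = 14,  s[13] = 4,  s[14] = 7,  s[15] = 8,  s[16] = 2,  s[17] = 0,  s[18] = 12.
Since s[18] = s[0] = 12, the sequence is periodic with period 18.
(1320 - 0) mod 18 = 6, so s[1320] = s[6] = 9.

9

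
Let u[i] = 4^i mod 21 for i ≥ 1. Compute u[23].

We have u[1] = 4, u[2] = 16, u[3] = 1, u[4] = 4.
Since u[4] = u[1] = 4, the sequence is periodic with period 3.
So u[23] = u[1 + ((23-1) mod 3)] = u[2] = 16.

16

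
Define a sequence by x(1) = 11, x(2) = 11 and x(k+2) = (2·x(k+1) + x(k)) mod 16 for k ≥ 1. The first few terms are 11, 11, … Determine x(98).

x(1) = 11, x(2) = 11, x(3) = 1, x(4) = 13, x(5) = 11, x(6) = 3, x(7) = 1, x(8) = 5, x(9) = 11, x(10) = 11.
The sequence repeats with period 8.
(98 - 1) mod 8 = 1, so x(98) = x(2) = 11.

11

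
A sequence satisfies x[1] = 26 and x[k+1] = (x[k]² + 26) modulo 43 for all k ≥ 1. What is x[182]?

Listing terms: x[1] = 26,  x[2] = 14,  x[3] = 7,  x[4] = 32,  x[5] = 18,  x[6] = 6,  x[7] = 19,  x[8] = 0,  x[9] = 26.
The sequence repeats with period 8.
So x[182] = x[1 + ((182-1) mod 8)] = x[6] = 6.

6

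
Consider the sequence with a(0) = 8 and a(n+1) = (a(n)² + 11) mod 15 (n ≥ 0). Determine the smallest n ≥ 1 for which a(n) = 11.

a(0) = 8, a(1) = 0, a(2) = 11, a(3) = 12, a(4) = 5, a(5) = 6, a(6) = 2, a(7) = 0.
Since a(7) = a(1) = 0, the sequence is eventually periodic: after a pre-period of length 1 it cycles with period 6.
The value 11 first appears (with n ≥ 1) at a(2).

2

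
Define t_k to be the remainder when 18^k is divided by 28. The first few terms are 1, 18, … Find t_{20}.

16

t_0 = 1, t_1 = 18, t_2 = 16, t_3 = 8, t_4 = 4, t_5 = 16.
Since t_5 = t_2 = 16, the sequence is eventually periodic: after a pre-period of length 2 it cycles with period 3.
For k ≥ 2, t_k depends only on (k - 2) mod 3. (20 - 2) mod 3 = 0, so t_{20} = t_2 = 16.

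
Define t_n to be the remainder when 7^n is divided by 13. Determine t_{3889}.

t_0 = 1; t_1 = 7; t_2 = 10; t_3 = 5; t_4 = 9; t_5 = 11; t_6 = 12; t_7 = 6; t_8 = 3; t_9 = 8; t_{10} = 4; t_{11} = 2; t_{12} = 1.
Since t_{12} = t_0 = 1, the sequence is periodic with period 12.
(3889 - 0) mod 12 = 1, so t_{3889} = t_1 = 7.

7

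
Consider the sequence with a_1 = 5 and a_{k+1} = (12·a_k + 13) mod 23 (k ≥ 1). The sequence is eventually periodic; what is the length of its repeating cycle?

a_1 = 5, a_2 = 4, a_3 = 15, a_4 = 9, a_5 = 6, a_6 = 16, a_7 = 21, a_8 = 12, a_9 = 19, a_{10} = 11, a_{11} = 7, a_{12} = 5.
Since a_{12} = a_1 = 5, the sequence is periodic with period 11.

11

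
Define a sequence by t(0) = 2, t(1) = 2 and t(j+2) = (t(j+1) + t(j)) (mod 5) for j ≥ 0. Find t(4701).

Listing terms: t(0) = 2; t(1) = 2; t(2) = 4; t(3) = 1; t(4) = 0; t(5) = 1; t(6) = 1; t(7) = 2; t(8) = 3; t(9) = 0; t(10) = 3; t(11) = 3; t(12) = 1; t(13) = 4; t(14) = 0; t(15) = 4; t(16) = 4; t(17) = 3; t(18) = 2; t(19) = 0; t(20) = 2; t(21) = 2.
The sequence repeats with period 20.
(4701 - 0) mod 20 = 1, so t(4701) = t(1) = 2.

2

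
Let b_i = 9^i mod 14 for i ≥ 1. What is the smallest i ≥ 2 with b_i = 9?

b_1 = 9; b_2 = 11; b_3 = 1; b_4 = 9.
Since b_4 = b_1 = 9, the sequence is periodic with period 3.
The value 9 next appears (with i ≥ 2) at b_4.

4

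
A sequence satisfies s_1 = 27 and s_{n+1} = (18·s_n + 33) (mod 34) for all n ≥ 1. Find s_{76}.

3

We have s_1 = 27,  s_2 = 9,  s_3 = 25,  s_4 = 7,  s_5 = 23,  s_6 = 5,  s_7 = 21,  s_8 = 3,  s_9 = 19,  s_{10} = 1,  s_{11} = 17,  s_{12} = 33,  s_{13} = 15,  s_{14} = 31,  s_{15} = 13,  s_{16} = 29,  s_{17} = 11,  s_{18} = 27.
Since s_{18} = s_1 = 27, the sequence is periodic with period 17.
So s_{76} = s_{1 + ((76-1) mod 17)} = s_8 = 3.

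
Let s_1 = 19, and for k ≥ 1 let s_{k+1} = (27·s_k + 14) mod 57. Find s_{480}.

Computing terms: s_1 = 19, s_2 = 14, s_3 = 50, s_4 = 53, s_5 = 20, s_6 = 41, s_7 = 38, s_8 = 14.
Since s_8 = s_2 = 14, the sequence is eventually periodic: after a pre-period of length 1 it cycles with period 6.
For k ≥ 2, s_k depends only on (k - 2) mod 6. (480 - 2) mod 6 = 4, so s_{480} = s_6 = 41.

41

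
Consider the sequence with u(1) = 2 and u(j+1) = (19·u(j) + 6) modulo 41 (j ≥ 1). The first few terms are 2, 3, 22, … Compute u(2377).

37

Listing terms: u(1) = 2,  u(2) = 3,  u(3) = 22,  u(4) = 14,  u(5) = 26,  u(6) = 8,  u(7) = 35,  u(8) = 15,  u(9) = 4,  u(10) = 0,  u(11) = 6,  u(12) = 38,  u(13) = 31,  u(14) = 21,  u(15) = 36,  u(16) = 34,  u(17) = 37,  u(18) = 12,  u(19) = 29,  u(20) = 24,  u(21) = 11,  u(22) = 10,  u(23) = 32,  u(24) = 40,  u(25) = 28,  u(26) = 5,  u(27) = 19,  u(28) = 39,  u(29) = 9,  u(30) = 13,  u(31) = 7,  u(32) = 16,  u(33) = 23,  u(34) = 33,  u(35) = 18,  u(36) = 20,  u(37) = 17,  u(38) = 1,  u(39) = 25,  u(40) = 30,  u(41) = 2.
The sequence repeats with period 40.
So u(2377) = u(1 + ((2377-1) mod 40)) = u(17) = 37.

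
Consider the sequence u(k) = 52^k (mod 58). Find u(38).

Computing terms: u(1) = 52,  u(2) = 36,  u(3) = 16,  u(4) = 20,  u(5) = 54,  u(6) = 24,  u(7) = 30,  u(8) = 52.
Since u(8) = u(1) = 52, the sequence is periodic with period 7.
So u(38) = u(1 + ((38-1) mod 7)) = u(3) = 16.

16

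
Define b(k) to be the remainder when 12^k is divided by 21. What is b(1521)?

b(0) = 1, b(1) = 12, b(2) = 18, b(3) = 6, b(4) = 9, b(5) = 3, b(6) = 15, b(7) = 12.
Since b(7) = b(1) = 12, the sequence is eventually periodic: after a pre-period of length 1 it cycles with period 6.
For k ≥ 1, b(k) depends only on (k - 1) mod 6. (1521 - 1) mod 6 = 2, so b(1521) = b(3) = 6.

6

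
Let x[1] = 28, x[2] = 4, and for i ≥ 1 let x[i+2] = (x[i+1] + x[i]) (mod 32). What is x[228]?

8

x[1] = 28, x[2] = 4, x[3] = 0, x[4] = 4, x[5] = 4, x[6] = 8, x[7] = 12, x[8] = 20, x[9] = 0, x[10] = 20, x[11] = 20, x[12] = 8, x[13] = 28, x[14] = 4.
Since (x[13], x[14]) = (x[1], x[2]) = (28, 4) (two consecutive terms determine the rest), the sequence is periodic with period 12.
So x[228] = x[1 + ((228-1) mod 12)] = x[12] = 8.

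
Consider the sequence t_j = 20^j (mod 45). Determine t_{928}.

25

Listing terms: t_0 = 1; t_1 = 20; t_2 = 40; t_3 = 35; t_4 = 25; t_5 = 5; t_6 = 10; t_7 = 20.
Since t_7 = t_1 = 20, the sequence is eventually periodic: after a pre-period of length 1 it cycles with period 6.
For j ≥ 1, t_j depends only on (j - 1) mod 6. (928 - 1) mod 6 = 3, so t_{928} = t_4 = 25.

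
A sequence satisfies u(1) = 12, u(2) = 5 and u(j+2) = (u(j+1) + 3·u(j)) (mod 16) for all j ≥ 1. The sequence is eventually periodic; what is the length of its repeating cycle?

u(1) = 12, u(2) = 5, u(3) = 9, u(4) = 8, u(5) = 3, u(6) = 11, u(7) = 4, u(8) = 5, u(9) = 1, u(10) = 0, u(11) = 3, u(12) = 3, u(13) = 12, u(14) = 5.
Since (u(13), u(14)) = (u(1), u(2)) = (12, 5) (two consecutive terms determine the rest), the sequence is periodic with period 12.

12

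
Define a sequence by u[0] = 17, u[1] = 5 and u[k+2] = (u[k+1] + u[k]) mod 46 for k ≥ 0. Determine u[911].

34

Listing terms: u[0] = 17,  u[1] = 5,  u[2] = 22,  u[3] = 27,  u[4] = 3,  u[5] = 30,  u[6] = 33,  u[7] = 17,  u[8] = 4,  u[9] = 21,  u[10] = 25,  u[11] = 0,  u[12] = 25,  u[13] = 25,  u[14] = 4,  u[15] = 29,  u[16] = 33,  u[17] = 16,  u[18] = 3,  u[19] = 19,  u[20] = 22,  u[21] = 41,  u[22] = 17,  u[23] = 12,  u[24] = 29,  u[25] = 41,  u[26] = 24,  u[27] = 19,  u[28] = 43,  u[29] = 16,  u[30] = 13,  u[31] = 29,  u[32] = 42,  u[33] = 25,  u[34] = 21,  u[35] = 0,  u[36] = 21,  u[37] = 21,  u[38] = 42,  u[39] = 17,  u[40] = 13,  u[41] = 30,  u[42] = 43,  u[43] = 27,  u[44] = 24,  u[45] = 5,  u[46] = 29,  u[47] = 34,  u[48] = 17,  u[49] = 5.
Since (u[48], u[49]) = (u[0], u[1]) = (17, 5) (two consecutive terms determine the rest), the sequence is periodic with period 48.
(911 - 0) mod 48 = 47, so u[911] = u[47] = 34.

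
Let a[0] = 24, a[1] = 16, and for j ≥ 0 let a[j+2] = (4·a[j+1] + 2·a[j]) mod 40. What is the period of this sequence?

Computing terms: a[0] = 24,  a[1] = 16,  a[2] = 32,  a[3] = 0,  a[4] = 24,  a[5] = 16.
The sequence repeats with period 4.

4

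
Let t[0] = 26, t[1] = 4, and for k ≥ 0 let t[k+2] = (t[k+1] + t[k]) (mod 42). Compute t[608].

Listing terms: t[0] = 26; t[1] = 4; t[2] = 30; t[3] = 34; t[4] = 22; t[5] = 14; t[6] = 36; t[7] = 8; t[8] = 2; t[9] = 10; t[10] = 12; t[11] = 22; t[12] = 34; t[13] = 14; t[14] = 6; t[15] = 20; t[16] = 26; t[17] = 4.
Since (t[16], t[17]) = (t[0], t[1]) = (26, 4) (two consecutive terms determine the rest), the sequence is periodic with period 16.
(608 - 0) mod 16 = 0, so t[608] = t[0] = 26.

26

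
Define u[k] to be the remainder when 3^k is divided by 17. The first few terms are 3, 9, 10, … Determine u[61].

12

We have u[1] = 3,  u[2] = 9,  u[3] = 10,  u[4] = 13,  u[5] = 5,  u[6] = 15,  u[7] = 11,  u[8] = 16,  u[9] = 14,  u[10] = 8,  u[11] = 7,  u[12] = 4,  u[13] = 12,  u[14] = 2,  u[15] = 6,  u[16] = 1,  u[17] = 3.
The sequence repeats with period 16.
(61 - 1) mod 16 = 12, so u[61] = u[13] = 12.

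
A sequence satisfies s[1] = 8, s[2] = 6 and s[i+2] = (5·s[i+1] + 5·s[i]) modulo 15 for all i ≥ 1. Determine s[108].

Computing terms: s[1] = 8; s[2] = 6; s[3] = 10; s[4] = 5; s[5] = 0; s[6] = 10; s[7] = 5.
Since (s[6], s[7]) = (s[3], s[4]) = (10, 5) (two consecutive terms determine the rest), the sequence is eventually periodic: after a pre-period of length 2 it cycles with period 3.
For i ≥ 3, s[i] depends only on (i - 3) mod 3. (108 - 3) mod 3 = 0, so s[108] = s[3] = 10.

10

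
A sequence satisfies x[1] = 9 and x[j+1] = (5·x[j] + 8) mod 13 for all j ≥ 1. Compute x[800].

x[1] = 9; x[2] = 1; x[3] = 0; x[4] = 8; x[5] = 9.
Since x[5] = x[1] = 9, the sequence is periodic with period 4.
So x[800] = x[1 + ((800-1) mod 4)] = x[4] = 8.

8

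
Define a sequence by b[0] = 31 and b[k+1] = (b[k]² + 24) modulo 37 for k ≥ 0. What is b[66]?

b[0] = 31,  b[1] = 23,  b[2] = 35,  b[3] = 28,  b[4] = 31.
The sequence repeats with period 4.
(66 - 0) mod 4 = 2, so b[66] = b[2] = 35.

35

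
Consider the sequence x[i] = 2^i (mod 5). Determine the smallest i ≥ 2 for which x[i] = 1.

We have x[1] = 2,  x[2] = 4,  x[3] = 3,  x[4] = 1,  x[5] = 2.
Since x[5] = x[1] = 2, the sequence is periodic with period 4.
The value 1 first appears (with i ≥ 2) at x[4].

4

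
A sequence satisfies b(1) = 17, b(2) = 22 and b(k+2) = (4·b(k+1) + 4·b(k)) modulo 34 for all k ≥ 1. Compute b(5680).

14

b(1) = 17,  b(2) = 22,  b(3) = 20,  b(4) = 32,  b(5) = 4,  b(6) = 8,  b(7) = 14,  b(8) = 20,  b(9) = 0,  b(10) = 12,  b(11) = 14,  b(12) = 2,  b(13) = 30,  b(14) = 26,  b(15) = 20,  b(16) = 14,  b(17) = 0,  b(18) = 22,  b(19) = 20.
Since (b(18), b(19)) = (b(2), b(3)) = (22, 20) (two consecutive terms determine the rest), the sequence is eventually periodic: after a pre-period of length 1 it cycles with period 16.
For k ≥ 2, b(k) depends only on (k - 2) mod 16. (5680 - 2) mod 16 = 14, so b(5680) = b(16) = 14.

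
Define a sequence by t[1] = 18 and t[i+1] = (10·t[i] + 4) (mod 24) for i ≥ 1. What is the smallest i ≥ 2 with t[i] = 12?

Computing terms: t[1] = 18; t[2] = 16; t[3] = 20; t[4] = 12; t[5] = 4; t[6] = 20.
Since t[6] = t[3] = 20, the sequence is eventually periodic: after a pre-period of length 2 it cycles with period 3.
The value 12 first appears (with i ≥ 2) at t[4].

4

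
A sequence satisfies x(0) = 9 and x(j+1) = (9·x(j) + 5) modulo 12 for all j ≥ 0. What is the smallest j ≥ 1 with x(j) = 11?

2

We have x(0) = 9, x(1) = 2, x(2) = 11, x(3) = 8, x(4) = 5, x(5) = 2.
Since x(5) = x(1) = 2, the sequence is eventually periodic: after a pre-period of length 1 it cycles with period 4.
The value 11 first appears (with j ≥ 1) at x(2).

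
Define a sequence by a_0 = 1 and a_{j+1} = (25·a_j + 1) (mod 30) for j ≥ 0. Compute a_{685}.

We have a_0 = 1,  a_1 = 26,  a_2 = 21,  a_3 = 16,  a_4 = 11,  a_5 = 6,  a_6 = 1.
Since a_6 = a_0 = 1, the sequence is periodic with period 6.
(685 - 0) mod 6 = 1, so a_{685} = a_1 = 26.

26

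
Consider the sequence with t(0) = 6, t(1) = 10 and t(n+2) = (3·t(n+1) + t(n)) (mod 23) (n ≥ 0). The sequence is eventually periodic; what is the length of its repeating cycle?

22

Computing terms: t(0) = 6; t(1) = 10; t(2) = 13; t(3) = 3; t(4) = 22; t(5) = 0; t(6) = 22; t(7) = 20; t(8) = 13; t(9) = 13; t(10) = 6; t(11) = 8; t(12) = 7; t(13) = 6; t(14) = 2; t(15) = 12; t(16) = 15; t(17) = 11; t(18) = 2; t(19) = 17; t(20) = 7; t(21) = 15; t(22) = 6; t(23) = 10.
Since (t(22), t(23)) = (t(0), t(1)) = (6, 10) (two consecutive terms determine the rest), the sequence is periodic with period 22.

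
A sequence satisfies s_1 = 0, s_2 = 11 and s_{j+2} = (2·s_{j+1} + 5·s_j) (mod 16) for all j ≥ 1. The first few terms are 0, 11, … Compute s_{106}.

Computing terms: s_1 = 0; s_2 = 11; s_3 = 6; s_4 = 3; s_5 = 4; s_6 = 7; s_7 = 2; s_8 = 7; s_9 = 8; s_{10} = 3; s_{11} = 14; s_{12} = 11; s_{13} = 12; s_{14} = 15; s_{15} = 10; s_{16} = 15; s_{17} = 0; s_{18} = 11.
Since (s_{17}, s_{18}) = (s_1, s_2) = (0, 11) (two consecutive terms determine the rest), the sequence is periodic with period 16.
(106 - 1) mod 16 = 9, so s_{106} = s_{10} = 3.

3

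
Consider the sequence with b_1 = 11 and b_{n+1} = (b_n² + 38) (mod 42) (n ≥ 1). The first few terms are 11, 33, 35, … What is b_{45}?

35

Listing terms: b_1 = 11,  b_2 = 33,  b_3 = 35,  b_4 = 3,  b_5 = 5,  b_6 = 21,  b_7 = 17,  b_8 = 33.
Since b_8 = b_2 = 33, the sequence is eventually periodic: after a pre-period of length 1 it cycles with period 6.
For n ≥ 2, b_n depends only on (n - 2) mod 6. (45 - 2) mod 6 = 1, so b_{45} = b_3 = 35.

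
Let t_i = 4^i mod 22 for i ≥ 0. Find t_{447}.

16

Listing terms: t_0 = 1; t_1 = 4; t_2 = 16; t_3 = 20; t_4 = 14; t_5 = 12; t_6 = 4.
Since t_6 = t_1 = 4, the sequence is eventually periodic: after a pre-period of length 1 it cycles with period 5.
For i ≥ 1, t_i depends only on (i - 1) mod 5. (447 - 1) mod 5 = 1, so t_{447} = t_2 = 16.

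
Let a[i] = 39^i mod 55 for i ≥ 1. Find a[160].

1

a[1] = 39; a[2] = 36; a[3] = 29; a[4] = 31; a[5] = 54; a[6] = 16; a[7] = 19; a[8] = 26; a[9] = 24; a[10] = 1; a[11] = 39.
Since a[11] = a[1] = 39, the sequence is periodic with period 10.
So a[160] = a[1 + ((160-1) mod 10)] = a[10] = 1.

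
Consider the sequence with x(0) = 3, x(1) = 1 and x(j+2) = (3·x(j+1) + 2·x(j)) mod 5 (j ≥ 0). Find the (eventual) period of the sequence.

24

x(0) = 3; x(1) = 1; x(2) = 4; x(3) = 4; x(4) = 0; x(5) = 3; x(6) = 4; x(7) = 3; x(8) = 2; x(9) = 2; x(10) = 0; x(11) = 4; x(12) = 2; x(13) = 4; x(14) = 1; x(15) = 1; x(16) = 0; x(17) = 2; x(18) = 1; x(19) = 2; x(20) = 3; x(21) = 3; x(22) = 0; x(23) = 1; x(24) = 3; x(25) = 1.
The sequence repeats with period 24.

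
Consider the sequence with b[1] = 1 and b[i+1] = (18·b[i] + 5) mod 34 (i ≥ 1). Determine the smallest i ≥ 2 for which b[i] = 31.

7

We have b[1] = 1; b[2] = 23; b[3] = 11; b[4] = 33; b[5] = 21; b[6] = 9; b[7] = 31; b[8] = 19; b[9] = 7; b[10] = 29; b[11] = 17; b[12] = 5; b[13] = 27; b[14] = 15; b[15] = 3; b[16] = 25; b[17] = 13; b[18] = 1.
Since b[18] = b[1] = 1, the sequence is periodic with period 17.
The value 31 first appears (with i ≥ 2) at b[7].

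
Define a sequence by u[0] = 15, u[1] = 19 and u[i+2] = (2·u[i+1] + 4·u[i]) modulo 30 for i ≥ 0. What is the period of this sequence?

We have u[0] = 15, u[1] = 19, u[2] = 8, u[3] = 2, u[4] = 6, u[5] = 20, u[6] = 4, u[7] = 28, u[8] = 12, u[9] = 16, u[10] = 20, u[11] = 14, u[12] = 18, u[13] = 2, u[14] = 16, u[15] = 10, u[16] = 24, u[17] = 28, u[18] = 2, u[19] = 26, u[20] = 0, u[21] = 14, u[22] = 28, u[23] = 22, u[24] = 6, u[25] = 10, u[26] = 14, u[27] = 8, u[28] = 12, u[29] = 26, u[30] = 10, u[31] = 4, u[32] = 18, u[33] = 22, u[34] = 26, u[35] = 20, u[36] = 24, u[37] = 8, u[38] = 22, u[39] = 16, u[40] = 0, u[41] = 4, u[42] = 8, u[43] = 2.
Since (u[42], u[43]) = (u[2], u[3]) = (8, 2) (two consecutive terms determine the rest), the sequence is eventually periodic: after a pre-period of length 2 it cycles with period 40.

40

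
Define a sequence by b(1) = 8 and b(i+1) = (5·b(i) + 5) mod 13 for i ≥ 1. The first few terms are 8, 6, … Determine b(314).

We have b(1) = 8; b(2) = 6; b(3) = 9; b(4) = 11; b(5) = 8.
The sequence repeats with period 4.
(314 - 1) mod 4 = 1, so b(314) = b(2) = 6.

6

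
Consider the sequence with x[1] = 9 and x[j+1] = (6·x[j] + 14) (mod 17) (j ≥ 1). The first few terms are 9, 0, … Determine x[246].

5

Computing terms: x[1] = 9; x[2] = 0; x[3] = 14; x[4] = 13; x[5] = 7; x[6] = 5; x[7] = 10; x[8] = 6; x[9] = 16; x[10] = 8; x[11] = 11; x[12] = 12; x[13] = 1; x[14] = 3; x[15] = 15; x[16] = 2; x[17] = 9.
Since x[17] = x[1] = 9, the sequence is periodic with period 16.
So x[246] = x[1 + ((246-1) mod 16)] = x[6] = 5.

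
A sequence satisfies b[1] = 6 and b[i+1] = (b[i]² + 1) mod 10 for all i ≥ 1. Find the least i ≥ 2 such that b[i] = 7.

We have b[1] = 6; b[2] = 7; b[3] = 0; b[4] = 1; b[5] = 2; b[6] = 5; b[7] = 6.
The sequence repeats with period 6.
The value 7 first appears (with i ≥ 2) at b[2].

2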